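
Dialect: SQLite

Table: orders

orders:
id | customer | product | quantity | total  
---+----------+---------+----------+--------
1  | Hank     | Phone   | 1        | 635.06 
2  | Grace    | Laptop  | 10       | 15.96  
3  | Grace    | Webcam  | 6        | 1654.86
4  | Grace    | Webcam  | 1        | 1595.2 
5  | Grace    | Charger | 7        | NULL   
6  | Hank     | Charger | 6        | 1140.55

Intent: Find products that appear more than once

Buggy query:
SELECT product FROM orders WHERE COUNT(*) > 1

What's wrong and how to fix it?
Bug: WHERE can't reference COUNT(*); aggregates are computed after WHERE

Fix: Group first, then use HAVING for the count condition

Corrected query:
SELECT product FROM orders GROUP BY product HAVING COUNT(*) > 1

Result:
product
-------
Charger
Webcam 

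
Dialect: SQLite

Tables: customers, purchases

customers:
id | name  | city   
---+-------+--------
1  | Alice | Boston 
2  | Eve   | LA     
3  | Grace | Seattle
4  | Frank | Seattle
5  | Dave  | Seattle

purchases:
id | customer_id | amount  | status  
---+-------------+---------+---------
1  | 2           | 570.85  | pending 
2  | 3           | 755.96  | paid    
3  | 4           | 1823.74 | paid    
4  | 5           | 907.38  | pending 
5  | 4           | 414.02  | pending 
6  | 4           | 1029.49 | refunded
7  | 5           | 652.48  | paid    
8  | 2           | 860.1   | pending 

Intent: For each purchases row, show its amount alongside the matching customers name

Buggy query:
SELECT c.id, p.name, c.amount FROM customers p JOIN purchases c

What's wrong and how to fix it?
Bug: JOIN with no ON clause produces a cartesian product; every purchases row pairs with every customers row

Fix: Specify the join condition linking the foreign key to the parent id

Corrected query:
SELECT c.id, p.name, c.amount FROM customers p JOIN purchases c ON c.customer_id = p.id

Result:
id | name  | amount 
---+-------+--------
1  | Eve   | 570.85 
2  | Grace | 755.96 
3  | Frank | 1823.74
4  | Dave  | 907.38 
5  | Frank | 414.02 
6  | Frank | 1029.49
7  | Dave  | 652.48 
8  | Eve   | 860.1  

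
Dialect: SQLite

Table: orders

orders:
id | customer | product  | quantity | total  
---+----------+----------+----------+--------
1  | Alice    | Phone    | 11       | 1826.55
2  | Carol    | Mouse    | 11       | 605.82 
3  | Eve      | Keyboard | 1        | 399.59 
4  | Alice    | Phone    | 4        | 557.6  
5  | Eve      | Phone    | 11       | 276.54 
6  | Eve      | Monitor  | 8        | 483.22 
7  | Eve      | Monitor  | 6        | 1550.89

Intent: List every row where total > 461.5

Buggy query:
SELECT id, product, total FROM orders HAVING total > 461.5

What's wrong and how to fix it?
Bug: This is a non-aggregate query (no GROUP BY, no aggregates), so in SQLite the HAVING clause is invalid here; a row-level condition belongs in WHERE

Fix: Use WHERE for row-level filtering

Corrected query:
SELECT id, product, total FROM orders WHERE total > 461.5

Result:
id | product | total  
---+---------+--------
1  | Phone   | 1826.55
2  | Mouse   | 605.82 
4  | Phone   | 557.6  
6  | Monitor | 483.22 
7  | Monitor | 1550.89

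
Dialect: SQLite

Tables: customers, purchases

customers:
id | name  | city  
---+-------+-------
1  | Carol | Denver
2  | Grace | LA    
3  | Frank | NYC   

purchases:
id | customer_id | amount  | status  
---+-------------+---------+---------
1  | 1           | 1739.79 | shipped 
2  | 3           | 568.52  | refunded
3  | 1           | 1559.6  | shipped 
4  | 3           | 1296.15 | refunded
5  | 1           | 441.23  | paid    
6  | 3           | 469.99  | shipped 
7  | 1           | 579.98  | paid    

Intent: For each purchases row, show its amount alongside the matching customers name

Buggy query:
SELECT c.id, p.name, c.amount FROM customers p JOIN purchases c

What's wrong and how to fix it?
Bug: Missing join condition: each purchases row is matched to all customers rows instead of just its own

Fix: Specify the join condition linking the foreign key to the parent id

Corrected query:
SELECT c.id, p.name, c.amount FROM customers p JOIN purchases c ON c.customer_id = p.id

Result:
id | name  | amount 
---+-------+--------
1  | Carol | 1739.79
2  | Frank | 568.52 
3  | Carol | 1559.6 
4  | Frank | 1296.15
5  | Carol | 441.23 
6  | Frank | 469.99 
7  | Carol | 579.98 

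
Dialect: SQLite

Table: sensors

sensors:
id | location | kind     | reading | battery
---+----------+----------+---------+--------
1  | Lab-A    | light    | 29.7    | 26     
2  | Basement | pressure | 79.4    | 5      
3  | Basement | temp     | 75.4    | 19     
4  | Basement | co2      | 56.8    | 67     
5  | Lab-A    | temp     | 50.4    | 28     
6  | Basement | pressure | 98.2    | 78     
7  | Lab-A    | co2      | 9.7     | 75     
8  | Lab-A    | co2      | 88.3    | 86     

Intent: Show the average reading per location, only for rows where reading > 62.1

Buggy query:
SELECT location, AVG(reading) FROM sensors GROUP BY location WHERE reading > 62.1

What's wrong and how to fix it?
Bug: Row-level WHERE must come before GROUP BY in the clause order

Fix: Move the WHERE clause before GROUP BY

Corrected query:
SELECT location, AVG(reading) FROM sensors WHERE reading > 62.1 GROUP BY location

Result:
location | AVG(reading)
---------+-------------
Basement | 84.333333   
Lab-A    | 88.3        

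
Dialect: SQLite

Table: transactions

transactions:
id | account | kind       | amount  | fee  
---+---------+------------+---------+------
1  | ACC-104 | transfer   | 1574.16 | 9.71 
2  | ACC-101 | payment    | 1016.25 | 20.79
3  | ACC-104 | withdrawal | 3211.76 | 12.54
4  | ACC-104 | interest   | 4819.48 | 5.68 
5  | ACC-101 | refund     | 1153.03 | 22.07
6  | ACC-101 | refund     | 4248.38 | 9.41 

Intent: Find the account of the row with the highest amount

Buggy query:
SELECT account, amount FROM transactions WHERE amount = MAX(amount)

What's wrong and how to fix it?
Bug: WHERE is evaluated per row; an aggregate over the whole table isn't defined there

Fix: Wrap MAX in a scalar subquery so WHERE compares against a single value

Corrected query:
SELECT account, amount FROM transactions WHERE amount = (SELECT MAX(amount) FROM transactions)

Result:
account | amount 
--------+--------
ACC-104 | 4819.48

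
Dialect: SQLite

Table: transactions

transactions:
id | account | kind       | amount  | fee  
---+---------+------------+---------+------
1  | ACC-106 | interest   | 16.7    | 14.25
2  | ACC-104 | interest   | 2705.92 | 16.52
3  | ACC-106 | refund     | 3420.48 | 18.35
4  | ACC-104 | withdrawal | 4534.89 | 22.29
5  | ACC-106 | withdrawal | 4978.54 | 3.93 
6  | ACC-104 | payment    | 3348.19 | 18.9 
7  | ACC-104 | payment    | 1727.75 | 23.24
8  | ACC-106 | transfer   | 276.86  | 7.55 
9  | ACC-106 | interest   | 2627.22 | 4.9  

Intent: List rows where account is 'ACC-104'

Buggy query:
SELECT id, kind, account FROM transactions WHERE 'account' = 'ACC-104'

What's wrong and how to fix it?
Bug: Single quotes denote string literals in SQL; the column name is being compared as a constant string

Fix: Remove the quotes around the column name (or use double quotes for an identifier)

Corrected query:
SELECT id, kind, account FROM transactions WHERE account = 'ACC-104'

Result:
id | kind       | account
---+------------+--------
2  | interest   | ACC-104
4  | withdrawal | ACC-104
6  | payment    | ACC-104
7  | payment    | ACC-104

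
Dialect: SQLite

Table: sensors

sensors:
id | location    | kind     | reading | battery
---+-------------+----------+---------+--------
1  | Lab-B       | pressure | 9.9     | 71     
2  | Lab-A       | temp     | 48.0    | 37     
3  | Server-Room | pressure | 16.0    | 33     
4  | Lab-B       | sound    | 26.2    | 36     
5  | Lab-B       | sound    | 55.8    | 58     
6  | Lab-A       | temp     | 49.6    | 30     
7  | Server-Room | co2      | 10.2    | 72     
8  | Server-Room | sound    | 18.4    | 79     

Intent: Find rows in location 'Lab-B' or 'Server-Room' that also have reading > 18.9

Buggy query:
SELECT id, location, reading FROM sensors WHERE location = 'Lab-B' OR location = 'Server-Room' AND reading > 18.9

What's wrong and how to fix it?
Bug: AND binds tighter than OR, so this parses as location = 'Lab-B' OR (location = 'Server-Room' AND reading > 18.9)

Fix: Add parentheses around the OR so the AND applies to both alternatives

Corrected query:
SELECT id, location, reading FROM sensors WHERE (location = 'Lab-B' OR location = 'Server-Room') AND reading > 18.9

Result:
id | location | reading
---+----------+--------
4  | Lab-B    | 26.2   
5  | Lab-B    | 55.8   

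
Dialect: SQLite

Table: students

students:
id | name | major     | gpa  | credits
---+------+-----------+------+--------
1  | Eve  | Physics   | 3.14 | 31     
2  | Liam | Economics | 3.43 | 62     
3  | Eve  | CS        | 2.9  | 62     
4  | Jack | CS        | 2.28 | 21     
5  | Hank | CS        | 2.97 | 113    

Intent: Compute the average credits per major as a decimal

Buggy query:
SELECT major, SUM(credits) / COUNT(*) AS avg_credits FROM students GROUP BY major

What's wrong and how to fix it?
Bug: SUM(credits) and COUNT(*) are both integers; the division truncates the fractional part

Fix: Cast one side to REAL so the division keeps the fractional part

Corrected query:
SELECT major, SUM(credits) * 1.0 / COUNT(*) AS avg_credits FROM students GROUP BY major

Result:
major     | avg_credits
----------+------------
CS        | 65.333333  
Economics | 62         
Physics   | 31         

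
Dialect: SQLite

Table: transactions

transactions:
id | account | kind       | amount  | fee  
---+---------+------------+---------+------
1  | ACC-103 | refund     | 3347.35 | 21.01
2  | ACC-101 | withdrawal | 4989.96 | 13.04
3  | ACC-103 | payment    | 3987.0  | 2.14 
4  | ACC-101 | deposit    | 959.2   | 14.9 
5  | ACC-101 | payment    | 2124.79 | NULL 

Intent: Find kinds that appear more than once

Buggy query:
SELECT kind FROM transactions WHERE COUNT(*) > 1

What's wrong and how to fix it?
Bug: WHERE can't reference COUNT(*); aggregates are computed after WHERE

Fix: Group first, then use HAVING for the count condition

Corrected query:
SELECT kind FROM transactions GROUP BY kind HAVING COUNT(*) > 1

Result:
kind   
-------
payment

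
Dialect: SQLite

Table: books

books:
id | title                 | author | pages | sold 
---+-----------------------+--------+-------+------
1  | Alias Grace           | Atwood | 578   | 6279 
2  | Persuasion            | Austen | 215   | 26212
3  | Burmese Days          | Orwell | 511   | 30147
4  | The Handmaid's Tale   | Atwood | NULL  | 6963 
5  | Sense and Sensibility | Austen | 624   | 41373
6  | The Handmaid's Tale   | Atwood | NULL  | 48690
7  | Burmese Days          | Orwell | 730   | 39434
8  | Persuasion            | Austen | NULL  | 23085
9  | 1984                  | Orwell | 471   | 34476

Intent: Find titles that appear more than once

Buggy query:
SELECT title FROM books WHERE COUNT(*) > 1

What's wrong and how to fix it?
Bug: COUNT(*) is an aggregate and cannot be used in WHERE

Fix: Group first, then use HAVING for the count condition

Corrected query:
SELECT title FROM books GROUP BY title HAVING COUNT(*) > 1

Result:
title              
-------------------
Burmese Days       
Persuasion         
The Handmaid's Tale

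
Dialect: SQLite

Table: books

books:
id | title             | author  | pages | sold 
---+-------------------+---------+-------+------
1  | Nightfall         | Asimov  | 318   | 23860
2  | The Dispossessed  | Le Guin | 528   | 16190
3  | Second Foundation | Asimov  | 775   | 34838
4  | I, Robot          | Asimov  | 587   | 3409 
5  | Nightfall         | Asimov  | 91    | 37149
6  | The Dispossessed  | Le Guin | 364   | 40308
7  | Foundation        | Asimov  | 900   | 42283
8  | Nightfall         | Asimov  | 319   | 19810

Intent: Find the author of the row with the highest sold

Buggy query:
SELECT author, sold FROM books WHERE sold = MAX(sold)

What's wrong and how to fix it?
Bug: MAX(sold) is an aggregate and cannot be used directly in WHERE

Fix: Use a subquery: WHERE sold = (SELECT MAX(sold) FROM books)

Corrected query:
SELECT author, sold FROM books WHERE sold = (SELECT MAX(sold) FROM books)

Result:
author | sold 
-------+------
Asimov | 42283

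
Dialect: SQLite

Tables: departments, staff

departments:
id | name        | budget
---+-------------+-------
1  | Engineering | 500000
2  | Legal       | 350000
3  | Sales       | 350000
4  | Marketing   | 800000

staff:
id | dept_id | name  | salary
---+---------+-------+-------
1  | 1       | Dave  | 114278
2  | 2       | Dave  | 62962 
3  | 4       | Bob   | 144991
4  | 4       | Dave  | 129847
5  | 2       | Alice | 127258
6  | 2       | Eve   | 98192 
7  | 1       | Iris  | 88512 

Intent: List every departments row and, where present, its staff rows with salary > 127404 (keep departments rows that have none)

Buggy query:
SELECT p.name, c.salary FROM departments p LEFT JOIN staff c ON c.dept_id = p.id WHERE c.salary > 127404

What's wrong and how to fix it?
Bug: A WHERE condition on the right-hand table after LEFT JOIN drops unmatched parents

Fix: Put 'c.salary > 127404' in the JOIN's ON clause instead of WHERE

Corrected query:
SELECT p.name, c.salary FROM departments p LEFT JOIN staff c ON c.dept_id = p.id AND c.salary > 127404

Result:
name        | salary
------------+-------
Engineering | NULL  
Legal       | NULL  
Sales       | NULL  
Marketing   | 129847
Marketing   | 144991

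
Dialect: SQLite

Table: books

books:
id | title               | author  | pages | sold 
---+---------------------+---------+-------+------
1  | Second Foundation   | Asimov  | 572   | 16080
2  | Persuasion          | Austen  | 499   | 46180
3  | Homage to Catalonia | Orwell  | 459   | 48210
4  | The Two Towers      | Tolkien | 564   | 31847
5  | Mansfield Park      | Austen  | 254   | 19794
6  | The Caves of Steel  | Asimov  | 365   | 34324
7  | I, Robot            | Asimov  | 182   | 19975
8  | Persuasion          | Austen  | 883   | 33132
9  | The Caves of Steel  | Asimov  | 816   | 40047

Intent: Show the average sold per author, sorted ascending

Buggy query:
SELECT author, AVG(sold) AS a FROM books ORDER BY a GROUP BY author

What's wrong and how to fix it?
Bug: ORDER BY appears before GROUP BY; SQL clause order requires GROUP BY first

Fix: Reorder: SELECT … FROM … GROUP BY … ORDER BY …

Corrected query:
SELECT author, AVG(sold) AS a FROM books GROUP BY author ORDER BY a

Result:
author  | a           
--------+-------------
Asimov  | 27606.5     
Tolkien | 31847       
Austen  | 33035.333333
Orwell  | 48210       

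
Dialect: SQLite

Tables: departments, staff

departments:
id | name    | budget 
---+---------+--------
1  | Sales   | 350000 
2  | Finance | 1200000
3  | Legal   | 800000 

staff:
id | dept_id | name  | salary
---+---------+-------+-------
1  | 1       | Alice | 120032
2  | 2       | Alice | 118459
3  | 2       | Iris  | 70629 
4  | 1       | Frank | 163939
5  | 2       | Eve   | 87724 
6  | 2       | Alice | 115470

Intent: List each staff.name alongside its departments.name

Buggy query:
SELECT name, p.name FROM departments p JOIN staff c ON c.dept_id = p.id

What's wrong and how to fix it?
Bug: Both tables have a 'name' column; the unqualified reference is ambiguous

Fix: Prefix ambiguous columns with the table alias

Corrected query:
SELECT c.name, p.name FROM departments p JOIN staff c ON c.dept_id = p.id

Result:
name  | name   
------+--------
Alice | Sales  
Alice | Finance
Iris  | Finance
Frank | Sales  
Eve   | Finance
Alice | Finance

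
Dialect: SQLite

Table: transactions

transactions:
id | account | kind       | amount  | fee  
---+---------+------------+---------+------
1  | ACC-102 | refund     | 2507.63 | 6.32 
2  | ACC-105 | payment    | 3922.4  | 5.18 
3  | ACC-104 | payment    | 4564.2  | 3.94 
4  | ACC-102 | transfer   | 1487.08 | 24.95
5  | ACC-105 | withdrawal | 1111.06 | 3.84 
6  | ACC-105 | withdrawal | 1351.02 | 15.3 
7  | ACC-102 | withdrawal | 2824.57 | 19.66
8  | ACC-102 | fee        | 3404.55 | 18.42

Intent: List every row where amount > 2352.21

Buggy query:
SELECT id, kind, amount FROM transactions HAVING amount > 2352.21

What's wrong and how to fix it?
Bug: HAVING filters the output of aggregation, but this query has no GROUP BY and no aggregate functions, so SQLite rejects it (HAVING clause on a non-aggregate query); the condition here is per row

Fix: Use WHERE for row-level filtering

Corrected query:
SELECT id, kind, amount FROM transactions WHERE amount > 2352.21

Result:
id | kind       | amount 
---+------------+--------
1  | refund     | 2507.63
2  | payment    | 3922.4 
3  | payment    | 4564.2 
7  | withdrawal | 2824.57
8  | fee        | 3404.55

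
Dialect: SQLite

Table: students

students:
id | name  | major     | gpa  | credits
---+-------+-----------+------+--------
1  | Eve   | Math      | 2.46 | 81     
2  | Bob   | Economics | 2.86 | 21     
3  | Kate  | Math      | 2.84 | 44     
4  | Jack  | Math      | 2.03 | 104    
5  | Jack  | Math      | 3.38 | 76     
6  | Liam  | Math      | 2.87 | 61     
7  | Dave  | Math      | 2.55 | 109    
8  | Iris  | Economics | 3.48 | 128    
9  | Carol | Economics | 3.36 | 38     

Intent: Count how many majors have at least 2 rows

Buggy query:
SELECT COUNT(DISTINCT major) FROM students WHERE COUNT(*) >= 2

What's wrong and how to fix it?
Bug: WHERE filters individual rows, not groups, so a group-level COUNT is invalid there

Fix: Group first with HAVING COUNT(*) >= 2, then COUNT the resulting groups

Corrected query:
SELECT COUNT(*) FROM (SELECT major FROM students GROUP BY major HAVING COUNT(*) >= 2)

Result:
COUNT(*)
--------
2       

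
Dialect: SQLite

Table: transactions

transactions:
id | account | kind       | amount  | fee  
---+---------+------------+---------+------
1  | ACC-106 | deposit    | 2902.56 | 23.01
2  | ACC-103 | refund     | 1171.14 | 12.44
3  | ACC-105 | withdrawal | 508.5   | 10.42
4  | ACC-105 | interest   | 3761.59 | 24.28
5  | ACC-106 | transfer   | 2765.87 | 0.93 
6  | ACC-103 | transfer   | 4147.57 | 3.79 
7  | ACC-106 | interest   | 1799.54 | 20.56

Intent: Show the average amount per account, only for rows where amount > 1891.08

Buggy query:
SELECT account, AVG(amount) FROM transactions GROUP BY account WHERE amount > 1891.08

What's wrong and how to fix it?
Bug: Row-level WHERE must come before GROUP BY in the clause order

Fix: Place WHERE between FROM and GROUP BY

Corrected query:
SELECT account, AVG(amount) FROM transactions WHERE amount > 1891.08 GROUP BY account

Result:
account | AVG(amount)
--------+------------
ACC-103 | 4147.57    
ACC-105 | 3761.59    
ACC-106 | 2834.215   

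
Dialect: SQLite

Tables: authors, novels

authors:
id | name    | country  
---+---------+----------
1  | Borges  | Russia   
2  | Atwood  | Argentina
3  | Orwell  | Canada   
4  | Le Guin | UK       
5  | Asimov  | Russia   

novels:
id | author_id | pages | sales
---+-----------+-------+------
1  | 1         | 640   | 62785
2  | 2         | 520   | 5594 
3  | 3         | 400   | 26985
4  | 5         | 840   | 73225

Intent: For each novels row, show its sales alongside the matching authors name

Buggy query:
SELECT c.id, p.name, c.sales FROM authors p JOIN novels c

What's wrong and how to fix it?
Bug: JOIN with no ON clause produces a cartesian product; every novels row pairs with every authors row

Fix: Add ON c.author_id = p.id to the JOIN

Corrected query:
SELECT c.id, p.name, c.sales FROM authors p JOIN novels c ON c.author_id = p.id

Result:
id | name   | sales
---+--------+------
1  | Borges | 62785
2  | Atwood | 5594 
3  | Orwell | 26985
4  | Asimov | 73225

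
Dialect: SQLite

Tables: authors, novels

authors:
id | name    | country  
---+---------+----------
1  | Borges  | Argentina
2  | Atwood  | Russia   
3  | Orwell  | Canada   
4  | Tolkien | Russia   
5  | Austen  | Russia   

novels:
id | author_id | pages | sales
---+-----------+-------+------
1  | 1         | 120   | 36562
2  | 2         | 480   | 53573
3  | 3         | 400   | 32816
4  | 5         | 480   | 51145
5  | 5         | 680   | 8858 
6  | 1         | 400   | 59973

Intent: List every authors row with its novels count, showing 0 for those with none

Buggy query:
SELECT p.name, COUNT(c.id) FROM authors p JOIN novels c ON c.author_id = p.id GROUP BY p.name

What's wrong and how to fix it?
Bug: INNER JOIN drops authors rows that have no matching novels rows

Fix: Use LEFT JOIN so parents without children still appear (COUNT(c.id) gives 0)

Corrected query:
SELECT p.name, COUNT(c.id) FROM authors p LEFT JOIN novels c ON c.author_id = p.id GROUP BY p.name

Result:
name    | COUNT(c.id)
--------+------------
Atwood  | 1          
Austen  | 2          
Borges  | 2          
Orwell  | 1          
Tolkien | 0          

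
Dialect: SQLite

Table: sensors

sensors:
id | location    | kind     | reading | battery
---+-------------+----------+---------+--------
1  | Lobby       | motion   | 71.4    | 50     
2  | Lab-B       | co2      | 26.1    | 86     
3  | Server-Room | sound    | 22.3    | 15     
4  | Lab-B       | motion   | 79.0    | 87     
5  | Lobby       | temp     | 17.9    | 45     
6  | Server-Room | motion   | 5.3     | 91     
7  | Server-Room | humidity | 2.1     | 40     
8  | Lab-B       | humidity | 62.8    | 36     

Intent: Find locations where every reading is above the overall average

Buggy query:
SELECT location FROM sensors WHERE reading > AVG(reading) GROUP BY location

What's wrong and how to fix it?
Bug: AVG() is an aggregate; it can't sit directly in WHERE

Fix: Compute the overall average in a scalar subquery and compare each group's MIN against it in HAVING

Corrected query:
SELECT location FROM sensors GROUP BY location HAVING MIN(reading) > (SELECT AVG(reading) FROM sensors)

Result:
(no rows)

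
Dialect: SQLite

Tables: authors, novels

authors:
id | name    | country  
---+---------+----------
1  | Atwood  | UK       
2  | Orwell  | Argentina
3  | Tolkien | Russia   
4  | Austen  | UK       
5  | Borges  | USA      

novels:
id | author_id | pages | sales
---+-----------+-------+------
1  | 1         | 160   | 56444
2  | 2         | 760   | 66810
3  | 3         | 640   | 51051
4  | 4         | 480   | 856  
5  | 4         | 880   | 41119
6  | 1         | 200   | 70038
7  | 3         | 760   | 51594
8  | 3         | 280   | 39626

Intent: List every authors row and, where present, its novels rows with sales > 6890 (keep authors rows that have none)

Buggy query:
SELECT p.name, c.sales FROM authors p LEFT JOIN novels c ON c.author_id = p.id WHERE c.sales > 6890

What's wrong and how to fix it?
Bug: Filtering c.sales in WHERE discards the NULL rows produced by LEFT JOIN, turning it into an inner join

Fix: Put 'c.sales > 6890' in the JOIN's ON clause instead of WHERE

Corrected query:
SELECT p.name, c.sales FROM authors p LEFT JOIN novels c ON c.author_id = p.id AND c.sales > 6890

Result:
name    | sales
--------+------
Atwood  | 56444
Atwood  | 70038
Orwell  | 66810
Tolkien | 39626
Tolkien | 51051
Tolkien | 51594
Austen  | 41119
Borges  | NULL 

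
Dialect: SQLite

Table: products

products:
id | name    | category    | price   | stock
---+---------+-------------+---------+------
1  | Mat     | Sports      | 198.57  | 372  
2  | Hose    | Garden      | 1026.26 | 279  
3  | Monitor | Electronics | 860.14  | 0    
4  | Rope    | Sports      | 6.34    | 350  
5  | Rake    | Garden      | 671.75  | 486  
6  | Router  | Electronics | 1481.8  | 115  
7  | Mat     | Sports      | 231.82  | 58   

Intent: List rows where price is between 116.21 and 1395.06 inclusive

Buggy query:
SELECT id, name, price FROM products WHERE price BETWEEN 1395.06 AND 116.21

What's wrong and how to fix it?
Bug: The bounds are reversed; BETWEEN a AND b requires a <= b to match anything

Fix: Write BETWEEN 116.21 AND 1395.06

Corrected query:
SELECT id, name, price FROM products WHERE price BETWEEN 116.21 AND 1395.06

Result:
id | name    | price  
---+---------+--------
1  | Mat     | 198.57 
2  | Hose    | 1026.26
3  | Monitor | 860.14 
5  | Rake    | 671.75 
7  | Mat     | 231.82 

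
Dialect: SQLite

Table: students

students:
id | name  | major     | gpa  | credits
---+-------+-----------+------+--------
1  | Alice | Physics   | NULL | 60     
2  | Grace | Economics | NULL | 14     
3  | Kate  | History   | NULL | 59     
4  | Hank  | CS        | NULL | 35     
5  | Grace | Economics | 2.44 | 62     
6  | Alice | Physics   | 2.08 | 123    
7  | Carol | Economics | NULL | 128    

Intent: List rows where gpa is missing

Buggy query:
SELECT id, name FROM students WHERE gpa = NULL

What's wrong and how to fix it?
Bug: '= NULL' is always unknown in SQL three-valued logic, so no rows match

Fix: Use IS NULL to test for NULL

Corrected query:
SELECT id, name FROM students WHERE gpa IS NULL

Result:
id | name 
---+------
1  | Alice
2  | Grace
3  | Kate 
4  | Hank 
7  | Carol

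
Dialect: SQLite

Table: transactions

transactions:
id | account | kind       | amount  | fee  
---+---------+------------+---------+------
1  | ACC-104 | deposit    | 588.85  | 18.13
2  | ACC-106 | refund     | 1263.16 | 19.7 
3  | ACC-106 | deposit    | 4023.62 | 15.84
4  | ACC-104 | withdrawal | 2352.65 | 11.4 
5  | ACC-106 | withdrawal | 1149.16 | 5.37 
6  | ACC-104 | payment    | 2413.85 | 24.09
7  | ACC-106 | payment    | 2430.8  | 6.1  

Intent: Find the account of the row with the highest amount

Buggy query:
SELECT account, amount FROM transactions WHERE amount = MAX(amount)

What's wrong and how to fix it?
Bug: WHERE is evaluated per row; an aggregate over the whole table isn't defined there

Fix: Use a subquery: WHERE amount = (SELECT MAX(amount) FROM transactions)

Corrected query:
SELECT account, amount FROM transactions WHERE amount = (SELECT MAX(amount) FROM transactions)

Result:
account | amount 
--------+--------
ACC-106 | 4023.62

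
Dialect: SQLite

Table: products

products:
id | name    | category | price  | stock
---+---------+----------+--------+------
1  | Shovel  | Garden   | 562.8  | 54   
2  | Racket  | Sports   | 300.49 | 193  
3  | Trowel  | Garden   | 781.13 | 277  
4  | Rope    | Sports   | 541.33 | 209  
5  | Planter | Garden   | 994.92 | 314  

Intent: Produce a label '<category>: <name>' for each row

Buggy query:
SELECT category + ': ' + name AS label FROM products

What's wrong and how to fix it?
Bug: '+' is numeric addition; on text columns SQLite converts them to 0 instead of concatenating

Fix: Replace + with || to concatenate text

Corrected query:
SELECT category || ': ' || name AS label FROM products

Result:
label          
---------------
Garden: Shovel 
Sports: Racket 
Garden: Trowel 
Sports: Rope   
Garden: Planter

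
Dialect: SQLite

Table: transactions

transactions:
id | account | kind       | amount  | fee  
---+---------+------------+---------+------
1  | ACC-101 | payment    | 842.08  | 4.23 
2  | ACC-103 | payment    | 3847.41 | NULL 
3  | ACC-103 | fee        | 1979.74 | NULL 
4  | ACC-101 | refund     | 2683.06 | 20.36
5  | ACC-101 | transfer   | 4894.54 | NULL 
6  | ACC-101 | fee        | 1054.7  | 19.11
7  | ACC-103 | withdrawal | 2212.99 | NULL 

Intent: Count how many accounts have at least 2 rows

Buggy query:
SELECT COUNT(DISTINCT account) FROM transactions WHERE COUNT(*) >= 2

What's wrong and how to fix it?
Bug: WHERE filters individual rows, not groups, so a group-level COUNT is invalid there

Fix: Use a subquery that GROUPs and filters with HAVING, then count its rows

Corrected query:
SELECT COUNT(*) FROM (SELECT account FROM transactions GROUP BY account HAVING COUNT(*) >= 2)

Result:
COUNT(*)
--------
2       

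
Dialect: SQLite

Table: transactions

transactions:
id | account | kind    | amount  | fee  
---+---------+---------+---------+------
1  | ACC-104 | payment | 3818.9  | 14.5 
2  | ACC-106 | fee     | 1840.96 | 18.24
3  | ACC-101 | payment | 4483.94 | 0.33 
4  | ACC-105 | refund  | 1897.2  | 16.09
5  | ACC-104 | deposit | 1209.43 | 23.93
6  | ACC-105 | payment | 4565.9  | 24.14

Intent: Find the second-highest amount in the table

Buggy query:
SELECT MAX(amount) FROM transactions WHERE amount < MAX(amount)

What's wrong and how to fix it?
Bug: MAX(amount) on the right of the comparison is an aggregate-in-WHERE error

Fix: Compute the overall MAX in a subquery, then take MAX of rows below it

Corrected query:
SELECT MAX(amount) FROM transactions WHERE amount < (SELECT MAX(amount) FROM transactions)

Result:
MAX(amount)
-----------
4483.94    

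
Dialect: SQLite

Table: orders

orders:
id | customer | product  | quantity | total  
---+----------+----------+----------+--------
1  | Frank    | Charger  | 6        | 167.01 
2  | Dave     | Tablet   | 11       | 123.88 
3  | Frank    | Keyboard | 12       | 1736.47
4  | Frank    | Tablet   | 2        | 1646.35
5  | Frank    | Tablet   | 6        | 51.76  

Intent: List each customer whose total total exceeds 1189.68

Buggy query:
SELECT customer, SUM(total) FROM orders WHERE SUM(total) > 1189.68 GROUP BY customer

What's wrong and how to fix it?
Bug: WHERE runs before GROUP BY, so aggregates aren't available there

Fix: Move the aggregate condition to a HAVING clause

Corrected query:
SELECT customer, SUM(total) FROM orders GROUP BY customer HAVING SUM(total) > 1189.68

Result:
customer | SUM(total)
---------+-----------
Frank    | 3601.59   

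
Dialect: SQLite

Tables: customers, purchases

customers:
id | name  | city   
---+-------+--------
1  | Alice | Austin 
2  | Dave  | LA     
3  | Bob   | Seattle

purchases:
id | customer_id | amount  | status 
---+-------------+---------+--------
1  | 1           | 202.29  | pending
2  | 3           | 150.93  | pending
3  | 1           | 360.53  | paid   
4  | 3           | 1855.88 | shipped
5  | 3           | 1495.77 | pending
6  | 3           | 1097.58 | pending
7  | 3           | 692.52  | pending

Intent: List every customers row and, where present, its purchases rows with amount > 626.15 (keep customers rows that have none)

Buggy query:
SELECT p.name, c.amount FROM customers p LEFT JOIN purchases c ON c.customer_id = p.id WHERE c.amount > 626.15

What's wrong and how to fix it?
Bug: A WHERE condition on the right-hand table after LEFT JOIN drops unmatched parents

Fix: Put 'c.amount > 626.15' in the JOIN's ON clause instead of WHERE

Corrected query:
SELECT p.name, c.amount FROM customers p LEFT JOIN purchases c ON c.customer_id = p.id AND c.amount > 626.15

Result:
name  | amount 
------+--------
Alice | NULL   
Dave  | NULL   
Bob   | 692.52 
Bob   | 1097.58
Bob   | 1495.77
Bob   | 1855.88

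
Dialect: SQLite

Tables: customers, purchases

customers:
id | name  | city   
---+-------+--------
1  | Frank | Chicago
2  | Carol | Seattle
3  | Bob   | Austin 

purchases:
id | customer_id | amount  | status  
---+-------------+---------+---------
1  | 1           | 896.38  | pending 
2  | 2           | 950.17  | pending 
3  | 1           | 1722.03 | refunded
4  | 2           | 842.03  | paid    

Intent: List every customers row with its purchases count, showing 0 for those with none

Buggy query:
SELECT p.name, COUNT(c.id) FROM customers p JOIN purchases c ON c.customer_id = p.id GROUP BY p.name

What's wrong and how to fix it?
Bug: INNER JOIN drops customers rows that have no matching purchases rows

Fix: Switch to LEFT JOIN to retain unmatched parent rows

Corrected query:
SELECT p.name, COUNT(c.id) FROM customers p LEFT JOIN purchases c ON c.customer_id = p.id GROUP BY p.name

Result:
name  | COUNT(c.id)
------+------------
Bob   | 0          
Carol | 2          
Frank | 2          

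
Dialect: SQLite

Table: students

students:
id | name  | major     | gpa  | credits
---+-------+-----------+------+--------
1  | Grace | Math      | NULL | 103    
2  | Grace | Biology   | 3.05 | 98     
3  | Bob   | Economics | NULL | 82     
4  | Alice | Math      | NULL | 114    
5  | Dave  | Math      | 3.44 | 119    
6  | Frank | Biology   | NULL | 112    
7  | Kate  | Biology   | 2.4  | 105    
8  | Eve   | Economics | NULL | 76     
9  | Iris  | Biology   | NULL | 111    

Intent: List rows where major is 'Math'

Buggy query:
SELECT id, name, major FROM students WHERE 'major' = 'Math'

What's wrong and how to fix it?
Bug: 'major' in single quotes is a string literal, not the column; the comparison is literal-vs-literal and never true

Fix: Reference the column as major without single quotes

Corrected query:
SELECT id, name, major FROM students WHERE major = 'Math'

Result:
id | name  | major
---+-------+------
1  | Grace | Math 
4  | Alice | Math 
5  | Dave  | Math 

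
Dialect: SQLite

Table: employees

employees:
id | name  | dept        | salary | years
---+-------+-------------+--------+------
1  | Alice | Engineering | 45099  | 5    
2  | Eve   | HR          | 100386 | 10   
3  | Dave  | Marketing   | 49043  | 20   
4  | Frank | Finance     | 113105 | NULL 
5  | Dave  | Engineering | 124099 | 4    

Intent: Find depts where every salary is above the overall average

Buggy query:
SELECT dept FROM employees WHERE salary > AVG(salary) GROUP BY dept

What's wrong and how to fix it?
Bug: WHERE evaluates per row before aggregation, so AVG() is unavailable

Fix: Use a subquery for AVG and a HAVING MIN(...) filter so the condition holds for every row in the group

Corrected query:
SELECT dept FROM employees GROUP BY dept HAVING MIN(salary) > (SELECT AVG(salary) FROM employees)

Result:
dept   
-------
Finance
HR     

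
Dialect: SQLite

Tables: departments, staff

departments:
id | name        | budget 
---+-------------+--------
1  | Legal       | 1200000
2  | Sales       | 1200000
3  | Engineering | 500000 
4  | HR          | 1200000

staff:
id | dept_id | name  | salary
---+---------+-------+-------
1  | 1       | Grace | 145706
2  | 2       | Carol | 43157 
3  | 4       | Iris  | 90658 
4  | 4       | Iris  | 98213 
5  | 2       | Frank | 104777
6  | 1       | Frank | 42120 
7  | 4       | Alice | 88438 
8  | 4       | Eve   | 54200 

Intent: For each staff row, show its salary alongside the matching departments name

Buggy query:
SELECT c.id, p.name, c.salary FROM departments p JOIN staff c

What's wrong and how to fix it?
Bug: Missing join condition: each staff row is matched to all departments rows instead of just its own

Fix: Specify the join condition linking the foreign key to the parent id

Corrected query:
SELECT c.id, p.name, c.salary FROM departments p JOIN staff c ON c.dept_id = p.id

Result:
id | name  | salary
---+-------+-------
1  | Legal | 145706
2  | Sales | 43157 
3  | HR    | 90658 
4  | HR    | 98213 
5  | Sales | 104777
6  | Legal | 42120 
7  | HR    | 88438 
8  | HR    | 54200 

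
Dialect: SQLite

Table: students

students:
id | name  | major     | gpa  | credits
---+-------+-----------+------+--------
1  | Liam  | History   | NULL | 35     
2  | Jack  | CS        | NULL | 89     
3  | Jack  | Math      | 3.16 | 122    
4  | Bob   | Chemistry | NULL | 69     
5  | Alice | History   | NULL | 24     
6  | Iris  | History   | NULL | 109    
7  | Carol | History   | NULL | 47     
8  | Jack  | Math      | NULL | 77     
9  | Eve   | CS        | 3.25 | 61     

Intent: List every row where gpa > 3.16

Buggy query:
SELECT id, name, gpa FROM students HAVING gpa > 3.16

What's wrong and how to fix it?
Bug: HAVING filters the output of aggregation, but this query has no GROUP BY and no aggregate functions, so SQLite rejects it (HAVING clause on a non-aggregate query); the condition here is per row

Fix: Replace HAVING with WHERE since the condition applies to individual rows

Corrected query:
SELECT id, name, gpa FROM students WHERE gpa > 3.16

Result:
id | name | gpa 
---+------+-----
9  | Eve  | 3.25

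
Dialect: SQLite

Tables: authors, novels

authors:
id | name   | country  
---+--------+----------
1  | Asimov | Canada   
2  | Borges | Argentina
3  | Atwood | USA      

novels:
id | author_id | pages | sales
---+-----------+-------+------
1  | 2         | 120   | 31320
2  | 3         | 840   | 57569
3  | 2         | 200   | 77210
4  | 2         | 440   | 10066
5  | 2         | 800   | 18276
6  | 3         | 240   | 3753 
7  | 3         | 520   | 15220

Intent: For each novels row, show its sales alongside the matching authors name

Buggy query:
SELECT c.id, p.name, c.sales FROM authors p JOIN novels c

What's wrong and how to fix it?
Bug: JOIN with no ON clause produces a cartesian product; every novels row pairs with every authors row

Fix: Add ON c.author_id = p.id to the JOIN

Corrected query:
SELECT c.id, p.name, c.sales FROM authors p JOIN novels c ON c.author_id = p.id

Result:
id | name   | sales
---+--------+------
1  | Borges | 31320
2  | Atwood | 57569
3  | Borges | 77210
4  | Borges | 10066
5  | Borges | 18276
6  | Atwood | 3753 
7  | Atwood | 15220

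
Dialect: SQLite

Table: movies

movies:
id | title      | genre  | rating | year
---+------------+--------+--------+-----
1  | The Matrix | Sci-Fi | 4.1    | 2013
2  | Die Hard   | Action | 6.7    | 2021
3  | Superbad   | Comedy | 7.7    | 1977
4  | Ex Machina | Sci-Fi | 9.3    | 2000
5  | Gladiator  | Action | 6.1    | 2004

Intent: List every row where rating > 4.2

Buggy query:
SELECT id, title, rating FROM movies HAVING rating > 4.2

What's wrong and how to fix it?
Bug: HAVING filters the output of aggregation, but this query has no GROUP BY and no aggregate functions, so SQLite rejects it (HAVING clause on a non-aggregate query); the condition here is per row

Fix: Replace HAVING with WHERE since the condition applies to individual rows

Corrected query:
SELECT id, title, rating FROM movies WHERE rating > 4.2

Result:
id | title      | rating
---+------------+-------
2  | Die Hard   | 6.7   
3  | Superbad   | 7.7   
4  | Ex Machina | 9.3   
5  | Gladiator  | 6.1   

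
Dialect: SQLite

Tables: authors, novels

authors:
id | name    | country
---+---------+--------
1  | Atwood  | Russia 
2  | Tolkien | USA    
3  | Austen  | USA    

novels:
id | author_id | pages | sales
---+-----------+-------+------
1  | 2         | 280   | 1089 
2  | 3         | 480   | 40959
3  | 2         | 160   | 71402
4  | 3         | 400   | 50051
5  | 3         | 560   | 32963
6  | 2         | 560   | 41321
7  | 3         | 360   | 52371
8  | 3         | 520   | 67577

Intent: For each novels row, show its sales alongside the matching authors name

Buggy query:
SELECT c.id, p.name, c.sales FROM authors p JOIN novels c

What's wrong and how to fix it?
Bug: Missing join condition: each novels row is matched to all authors rows instead of just its own

Fix: Specify the join condition linking the foreign key to the parent id

Corrected query:
SELECT c.id, p.name, c.sales FROM authors p JOIN novels c ON c.author_id = p.id

Result:
id | name    | sales
---+---------+------
1  | Tolkien | 1089 
2  | Austen  | 40959
3  | Tolkien | 71402
4  | Austen  | 50051
5  | Austen  | 32963
6  | Tolkien | 41321
7  | Austen  | 52371
8  | Austen  | 67577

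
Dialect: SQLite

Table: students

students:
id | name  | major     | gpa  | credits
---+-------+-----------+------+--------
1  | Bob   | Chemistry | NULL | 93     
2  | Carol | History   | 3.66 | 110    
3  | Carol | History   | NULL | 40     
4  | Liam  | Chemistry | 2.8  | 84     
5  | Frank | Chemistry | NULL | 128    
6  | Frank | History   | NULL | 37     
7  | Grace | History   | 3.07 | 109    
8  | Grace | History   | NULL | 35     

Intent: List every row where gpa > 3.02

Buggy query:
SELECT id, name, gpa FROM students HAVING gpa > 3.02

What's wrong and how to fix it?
Bug: HAVING filters the output of aggregation, but this query has no GROUP BY and no aggregate functions, so SQLite rejects it (HAVING clause on a non-aggregate query); the condition here is per row

Fix: Use WHERE for row-level filtering

Corrected query:
SELECT id, name, gpa FROM students WHERE gpa > 3.02

Result:
id | name  | gpa 
---+-------+-----
2  | Carol | 3.66
7  | Grace | 3.07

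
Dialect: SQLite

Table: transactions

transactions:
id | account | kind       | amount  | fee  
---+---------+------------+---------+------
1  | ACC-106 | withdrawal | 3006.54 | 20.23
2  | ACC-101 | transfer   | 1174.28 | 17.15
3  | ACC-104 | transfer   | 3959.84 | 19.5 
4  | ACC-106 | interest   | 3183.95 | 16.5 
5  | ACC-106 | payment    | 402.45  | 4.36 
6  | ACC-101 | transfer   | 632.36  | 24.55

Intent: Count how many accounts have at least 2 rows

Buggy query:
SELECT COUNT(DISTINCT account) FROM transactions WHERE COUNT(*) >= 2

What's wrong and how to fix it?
Bug: COUNT(*) cannot appear in WHERE; the per-group count doesn't exist yet

Fix: Use a subquery that GROUPs and filters with HAVING, then count its rows

Corrected query:
SELECT COUNT(*) FROM (SELECT account FROM transactions GROUP BY account HAVING COUNT(*) >= 2)

Result:
COUNT(*)
--------
2       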